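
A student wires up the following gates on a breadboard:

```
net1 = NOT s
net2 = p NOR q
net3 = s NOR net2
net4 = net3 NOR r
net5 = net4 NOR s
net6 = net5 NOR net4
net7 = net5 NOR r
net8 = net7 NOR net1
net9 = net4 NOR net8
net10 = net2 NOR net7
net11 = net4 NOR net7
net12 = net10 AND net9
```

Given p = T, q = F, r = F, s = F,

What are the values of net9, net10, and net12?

net9 = T; net10 = T; net12 = T

net1 = NOT s = NOT F = T
net2 = p NOR q = T NOR F = F
net3 = s NOR net2 = F NOR F = T
net4 = net3 NOR r = T NOR F = F
net5 = net4 NOR s = F NOR F = T
net7 = net5 NOR r = T NOR F = F
net8 = net7 NOR net1 = F NOR T = F
net9 = net4 NOR net8 = F NOR F = T
net10 = net2 NOR net7 = F NOR F = T
net12 = net10 AND net9 = T AND T = T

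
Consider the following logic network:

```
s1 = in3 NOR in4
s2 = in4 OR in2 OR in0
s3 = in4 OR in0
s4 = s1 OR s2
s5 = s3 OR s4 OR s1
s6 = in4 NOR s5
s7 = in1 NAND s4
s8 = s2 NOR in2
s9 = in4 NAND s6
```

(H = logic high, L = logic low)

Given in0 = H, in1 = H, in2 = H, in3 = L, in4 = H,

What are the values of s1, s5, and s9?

s1 = in3 NOR in4 = L NOR H = L
s2 = in4 OR in2 OR in0 = H OR H OR H = H
s3 = in4 OR in0 = H OR H = H
s4 = s1 OR s2 = L OR H = H
s5 = s3 OR s4 OR s1 = H OR H OR L = H
s6 = in4 NOR s5 = H NOR H = L
s9 = in4 NAND s6 = H NAND L = H

s1 = L  s5 = H  s9 = H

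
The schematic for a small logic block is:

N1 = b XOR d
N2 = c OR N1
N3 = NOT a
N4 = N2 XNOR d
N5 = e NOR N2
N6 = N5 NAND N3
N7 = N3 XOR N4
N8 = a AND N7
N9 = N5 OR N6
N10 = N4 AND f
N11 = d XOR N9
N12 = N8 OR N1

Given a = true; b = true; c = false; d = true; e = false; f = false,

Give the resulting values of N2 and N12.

N1 = b XOR d = true XOR true = false
N2 = c OR N1 = false OR false = false
N3 = NOT a = NOT true = false
N4 = N2 XNOR d = false XNOR true = false
N7 = N3 XOR N4 = false XOR false = false
N8 = a AND N7 = true AND false = false
N12 = N8 OR N1 = false OR false = false

N2 = false  N12 = false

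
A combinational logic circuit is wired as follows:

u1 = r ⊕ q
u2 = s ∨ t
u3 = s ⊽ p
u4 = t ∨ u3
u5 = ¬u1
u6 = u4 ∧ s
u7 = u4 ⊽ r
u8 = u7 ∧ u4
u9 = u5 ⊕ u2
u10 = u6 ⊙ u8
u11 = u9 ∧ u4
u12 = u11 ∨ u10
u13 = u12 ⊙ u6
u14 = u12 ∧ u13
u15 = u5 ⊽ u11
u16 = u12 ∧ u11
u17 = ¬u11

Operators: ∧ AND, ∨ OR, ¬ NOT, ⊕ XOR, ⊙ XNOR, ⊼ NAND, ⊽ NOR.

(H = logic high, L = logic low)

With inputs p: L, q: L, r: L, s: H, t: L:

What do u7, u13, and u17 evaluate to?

u7 = H, u13 = L, u17 = H

u1 = r XOR q = L XOR L = L
u2 = s OR t = H OR L = H
u3 = s NOR p = H NOR L = L
u4 = t OR u3 = L OR L = L
u5 = NOT u1 = NOT L = H
u6 = u4 AND s = L AND H = L
u7 = u4 NOR r = L NOR L = H
u8 = u7 AND u4 = H AND L = L
u9 = u5 XOR u2 = H XOR H = L
u10 = u6 XNOR u8 = L XNOR L = H
u11 = u9 AND u4 = L AND L = L
u12 = u11 OR u10 = L OR H = H
u13 = u12 XNOR u6 = H XNOR L = L
u17 = NOT u11 = NOT L = H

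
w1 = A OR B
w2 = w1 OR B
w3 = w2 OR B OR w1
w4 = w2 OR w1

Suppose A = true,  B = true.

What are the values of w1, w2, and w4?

w1 = true, w2 = true, w4 = true

w1 = A OR B = true OR true = true
w2 = w1 OR B = true OR true = true
w4 = w2 OR w1 = true OR true = true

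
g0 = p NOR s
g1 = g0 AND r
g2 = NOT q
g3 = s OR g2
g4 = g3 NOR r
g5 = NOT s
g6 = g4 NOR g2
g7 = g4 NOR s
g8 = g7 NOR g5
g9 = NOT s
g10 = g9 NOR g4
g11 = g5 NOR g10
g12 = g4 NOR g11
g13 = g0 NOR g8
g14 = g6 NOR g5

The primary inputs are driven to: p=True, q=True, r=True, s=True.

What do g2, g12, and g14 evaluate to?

g2 = False  g12 = True  g14 = False

g2 = NOT q = NOT True = False
g3 = s OR g2 = True OR False = True
g4 = g3 NOR r = True NOR True = False
g5 = NOT s = NOT True = False
g6 = g4 NOR g2 = False NOR False = True
g9 = NOT s = NOT True = False
g10 = g9 NOR g4 = False NOR False = True
g11 = g5 NOR g10 = False NOR True = False
g12 = g4 NOR g11 = False NOR False = True
g14 = g6 NOR g5 = True NOR False = False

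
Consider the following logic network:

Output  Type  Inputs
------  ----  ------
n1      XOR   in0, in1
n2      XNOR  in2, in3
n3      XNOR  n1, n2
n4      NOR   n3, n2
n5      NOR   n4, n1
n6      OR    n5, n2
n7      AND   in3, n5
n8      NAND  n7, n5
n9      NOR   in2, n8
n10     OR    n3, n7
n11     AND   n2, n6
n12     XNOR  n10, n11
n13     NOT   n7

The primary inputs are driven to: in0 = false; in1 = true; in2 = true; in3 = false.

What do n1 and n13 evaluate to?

n1 = in0 XOR in1 = false XOR true = true
n2 = in2 XNOR in3 = true XNOR false = false
n3 = n1 XNOR n2 = true XNOR false = false
n4 = n3 NOR n2 = false NOR false = true
n5 = n4 NOR n1 = true NOR true = false
n7 = in3 AND n5 = false AND false = false
n13 = NOT n7 = NOT false = true

n1 = true; n13 = true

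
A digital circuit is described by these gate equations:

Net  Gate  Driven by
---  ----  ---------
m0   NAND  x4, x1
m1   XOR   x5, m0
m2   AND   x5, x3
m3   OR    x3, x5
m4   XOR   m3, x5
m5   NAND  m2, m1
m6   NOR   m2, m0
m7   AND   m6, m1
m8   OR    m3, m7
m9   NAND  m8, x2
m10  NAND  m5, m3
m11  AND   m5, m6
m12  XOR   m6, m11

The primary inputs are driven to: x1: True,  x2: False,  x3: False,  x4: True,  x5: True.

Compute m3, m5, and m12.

m0 = x4 NAND x1 = True NAND True = False
m1 = x5 XOR m0 = True XOR False = True
m2 = x5 AND x3 = True AND False = False
m3 = x3 OR x5 = False OR True = True
m5 = m2 NAND m1 = False NAND True = True
m6 = m2 NOR m0 = False NOR False = True
m11 = m5 AND m6 = True AND True = True
m12 = m6 XOR m11 = True XOR True = False

m3 = True, m5 = True, m12 = False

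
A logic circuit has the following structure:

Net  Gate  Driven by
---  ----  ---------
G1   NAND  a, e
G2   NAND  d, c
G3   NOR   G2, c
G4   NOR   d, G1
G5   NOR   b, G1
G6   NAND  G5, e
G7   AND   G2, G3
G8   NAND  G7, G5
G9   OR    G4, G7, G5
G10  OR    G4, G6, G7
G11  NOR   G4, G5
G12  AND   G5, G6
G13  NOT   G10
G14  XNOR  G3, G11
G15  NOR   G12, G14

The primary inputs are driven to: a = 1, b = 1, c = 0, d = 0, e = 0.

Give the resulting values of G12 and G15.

G12 = 0  G15 = 1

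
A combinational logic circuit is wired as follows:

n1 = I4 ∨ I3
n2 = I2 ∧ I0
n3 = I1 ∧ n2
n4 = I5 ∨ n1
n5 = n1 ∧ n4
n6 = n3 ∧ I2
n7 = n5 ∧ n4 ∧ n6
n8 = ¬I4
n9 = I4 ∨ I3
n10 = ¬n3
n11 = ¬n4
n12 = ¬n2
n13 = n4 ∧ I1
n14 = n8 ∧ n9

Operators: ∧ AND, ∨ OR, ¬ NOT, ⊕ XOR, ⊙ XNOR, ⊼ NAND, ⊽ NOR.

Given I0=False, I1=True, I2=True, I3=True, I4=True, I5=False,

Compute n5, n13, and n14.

n5 = True; n13 = True; n14 = False

n1 = I4 OR I3 = True OR True = True
n4 = I5 OR n1 = False OR True = True
n5 = n1 AND n4 = True AND True = True
n8 = NOT I4 = NOT True = False
n9 = I4 OR I3 = True OR True = True
n13 = n4 AND I1 = True AND True = True
n14 = n8 AND n9 = False AND True = False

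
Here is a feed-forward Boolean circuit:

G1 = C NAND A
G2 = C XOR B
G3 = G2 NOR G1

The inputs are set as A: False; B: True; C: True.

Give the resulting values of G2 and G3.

G2 = False; G3 = False

G1 = C NAND A = True NAND False = True
G2 = C XOR B = True XOR True = False
G3 = G2 NOR G1 = False NOR True = False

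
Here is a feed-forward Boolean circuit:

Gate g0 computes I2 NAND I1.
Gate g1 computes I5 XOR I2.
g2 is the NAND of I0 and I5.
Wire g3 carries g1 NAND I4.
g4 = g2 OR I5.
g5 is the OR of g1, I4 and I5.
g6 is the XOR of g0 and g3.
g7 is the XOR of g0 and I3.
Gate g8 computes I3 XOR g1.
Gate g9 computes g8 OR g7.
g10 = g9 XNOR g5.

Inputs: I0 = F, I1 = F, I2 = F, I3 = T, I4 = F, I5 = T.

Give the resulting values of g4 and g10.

g0 = I2 NAND I1 = F NAND F = T
g1 = I5 XOR I2 = T XOR F = T
g2 = I0 NAND I5 = F NAND T = T
g4 = g2 OR I5 = T OR T = T
g5 = g1 OR I4 OR I5 = T OR F OR T = T
g7 = g0 XOR I3 = T XOR T = F
g8 = I3 XOR g1 = T XOR T = F
g9 = g8 OR g7 = F OR F = F
g10 = g9 XNOR g5 = F XNOR T = F

g4 = T, g10 = F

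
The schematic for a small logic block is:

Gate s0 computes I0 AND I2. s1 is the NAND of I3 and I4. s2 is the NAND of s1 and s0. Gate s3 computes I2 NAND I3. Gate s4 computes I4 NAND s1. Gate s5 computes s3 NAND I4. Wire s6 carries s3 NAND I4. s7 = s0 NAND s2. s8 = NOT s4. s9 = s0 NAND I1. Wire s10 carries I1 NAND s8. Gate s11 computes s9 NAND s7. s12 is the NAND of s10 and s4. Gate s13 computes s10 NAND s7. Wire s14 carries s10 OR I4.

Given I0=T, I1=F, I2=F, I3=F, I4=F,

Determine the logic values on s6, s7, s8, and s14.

s0 = I0 AND I2 = T AND F = F
s1 = I3 NAND I4 = F NAND F = T
s2 = s1 NAND s0 = T NAND F = T
s3 = I2 NAND I3 = F NAND F = T
s4 = I4 NAND s1 = F NAND T = T
s6 = s3 NAND I4 = T NAND F = T
s7 = s0 NAND s2 = F NAND T = T
s8 = NOT s4 = NOT T = F
s10 = I1 NAND s8 = F NAND F = T
s14 = s10 OR I4 = T OR F = T

s6 = T  s7 = T  s8 = F  s14 = T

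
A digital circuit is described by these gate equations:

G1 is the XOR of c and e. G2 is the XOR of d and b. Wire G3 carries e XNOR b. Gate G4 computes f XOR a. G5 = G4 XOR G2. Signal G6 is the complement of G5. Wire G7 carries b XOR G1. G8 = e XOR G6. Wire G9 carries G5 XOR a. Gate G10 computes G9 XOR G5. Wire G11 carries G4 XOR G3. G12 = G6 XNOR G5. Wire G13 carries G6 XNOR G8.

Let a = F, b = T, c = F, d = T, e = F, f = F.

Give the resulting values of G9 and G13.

G2 = d XOR b = T XOR T = F
G4 = f XOR a = F XOR F = F
G5 = G4 XOR G2 = F XOR F = F
G6 = NOT G5 = NOT F = T
G8 = e XOR G6 = F XOR T = T
G9 = G5 XOR a = F XOR F = F
G13 = G6 XNOR G8 = T XNOR T = T

G9 = F  G13 = T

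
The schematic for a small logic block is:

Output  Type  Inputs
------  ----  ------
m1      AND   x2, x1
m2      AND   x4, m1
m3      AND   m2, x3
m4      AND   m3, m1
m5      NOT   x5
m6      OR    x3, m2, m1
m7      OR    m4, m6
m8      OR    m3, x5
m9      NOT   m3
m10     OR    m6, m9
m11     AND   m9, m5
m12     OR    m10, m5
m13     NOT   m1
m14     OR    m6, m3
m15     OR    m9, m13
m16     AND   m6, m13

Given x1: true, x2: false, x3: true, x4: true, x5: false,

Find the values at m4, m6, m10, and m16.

m4 = false, m6 = true, m10 = true, m16 = true

m1 = x2 AND x1 = false AND true = false
m2 = x4 AND m1 = true AND false = false
m3 = m2 AND x3 = false AND true = false
m4 = m3 AND m1 = false AND false = false
m6 = x3 OR m2 OR m1 = true OR false OR false = true
m9 = NOT m3 = NOT false = true
m10 = m6 OR m9 = true OR true = true
m13 = NOT m1 = NOT false = true
m16 = m6 AND m13 = true AND true = true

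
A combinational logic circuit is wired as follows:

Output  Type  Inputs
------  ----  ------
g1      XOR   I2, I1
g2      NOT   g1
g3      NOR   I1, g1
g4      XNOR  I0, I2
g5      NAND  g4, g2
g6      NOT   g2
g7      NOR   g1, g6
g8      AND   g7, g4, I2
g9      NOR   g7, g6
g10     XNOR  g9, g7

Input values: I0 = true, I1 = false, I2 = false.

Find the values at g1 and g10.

g1 = false, g10 = false

g1 = I2 XOR I1 = false XOR false = false
g2 = NOT g1 = NOT false = true
g6 = NOT g2 = NOT true = false
g7 = g1 NOR g6 = false NOR false = true
g9 = g7 NOR g6 = true NOR false = false
g10 = g9 XNOR g7 = false XNOR true = false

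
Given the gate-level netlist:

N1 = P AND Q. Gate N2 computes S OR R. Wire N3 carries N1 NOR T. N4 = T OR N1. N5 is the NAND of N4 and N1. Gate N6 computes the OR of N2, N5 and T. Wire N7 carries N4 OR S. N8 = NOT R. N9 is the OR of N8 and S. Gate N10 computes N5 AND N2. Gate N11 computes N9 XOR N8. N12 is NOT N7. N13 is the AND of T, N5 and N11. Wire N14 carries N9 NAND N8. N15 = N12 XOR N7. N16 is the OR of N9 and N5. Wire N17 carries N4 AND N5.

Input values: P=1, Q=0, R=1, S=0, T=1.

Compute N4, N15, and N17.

N1 = P AND Q = 1 AND 0 = 0
N4 = T OR N1 = 1 OR 0 = 1
N5 = N4 NAND N1 = 1 NAND 0 = 1
N7 = N4 OR S = 1 OR 0 = 1
N12 = NOT N7 = NOT 1 = 0
N15 = N12 XOR N7 = 0 XOR 1 = 1
N17 = N4 AND N5 = 1 AND 1 = 1

N4 = 1, N15 = 1, N17 = 1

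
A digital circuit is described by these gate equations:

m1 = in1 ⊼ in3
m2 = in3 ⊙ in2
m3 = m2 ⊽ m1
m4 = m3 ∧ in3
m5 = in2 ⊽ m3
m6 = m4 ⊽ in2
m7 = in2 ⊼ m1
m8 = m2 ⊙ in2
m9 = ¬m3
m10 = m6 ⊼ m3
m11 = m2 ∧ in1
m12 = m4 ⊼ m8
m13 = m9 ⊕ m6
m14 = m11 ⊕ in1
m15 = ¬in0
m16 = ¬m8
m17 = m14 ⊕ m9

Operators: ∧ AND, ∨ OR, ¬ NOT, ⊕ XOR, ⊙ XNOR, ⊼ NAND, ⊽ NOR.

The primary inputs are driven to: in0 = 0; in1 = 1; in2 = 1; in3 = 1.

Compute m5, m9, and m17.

m5 = 0; m9 = 1; m17 = 1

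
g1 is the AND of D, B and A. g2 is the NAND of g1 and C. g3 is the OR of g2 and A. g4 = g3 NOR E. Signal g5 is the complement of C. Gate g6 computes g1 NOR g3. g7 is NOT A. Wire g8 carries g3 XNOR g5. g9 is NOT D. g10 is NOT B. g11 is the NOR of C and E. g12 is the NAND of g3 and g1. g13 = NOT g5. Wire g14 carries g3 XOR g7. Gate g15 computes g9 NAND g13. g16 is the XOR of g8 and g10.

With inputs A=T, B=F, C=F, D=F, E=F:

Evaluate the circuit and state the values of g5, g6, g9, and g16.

g5 = T; g6 = F; g9 = T; g16 = F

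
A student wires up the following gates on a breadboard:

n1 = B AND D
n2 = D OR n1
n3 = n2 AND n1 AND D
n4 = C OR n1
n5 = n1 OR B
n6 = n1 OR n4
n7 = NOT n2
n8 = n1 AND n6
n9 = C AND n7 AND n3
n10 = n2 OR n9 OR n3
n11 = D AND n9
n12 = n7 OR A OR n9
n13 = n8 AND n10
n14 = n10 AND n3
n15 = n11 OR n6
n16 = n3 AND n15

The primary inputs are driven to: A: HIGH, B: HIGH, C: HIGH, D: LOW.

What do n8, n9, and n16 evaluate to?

n1 = B AND D = HIGH AND LOW = LOW
n2 = D OR n1 = LOW OR LOW = LOW
n3 = n2 AND n1 AND D = LOW AND LOW AND LOW = LOW
n4 = C OR n1 = HIGH OR LOW = HIGH
n6 = n1 OR n4 = LOW OR HIGH = HIGH
n7 = NOT n2 = NOT LOW = HIGH
n8 = n1 AND n6 = LOW AND HIGH = LOW
n9 = C AND n7 AND n3 = HIGH AND HIGH AND LOW = LOW
n11 = D AND n9 = LOW AND LOW = LOW
n15 = n11 OR n6 = LOW OR HIGH = HIGH
n16 = n3 AND n15 = LOW AND HIGH = LOW

n8 = LOW, n9 = LOW, n16 = LOW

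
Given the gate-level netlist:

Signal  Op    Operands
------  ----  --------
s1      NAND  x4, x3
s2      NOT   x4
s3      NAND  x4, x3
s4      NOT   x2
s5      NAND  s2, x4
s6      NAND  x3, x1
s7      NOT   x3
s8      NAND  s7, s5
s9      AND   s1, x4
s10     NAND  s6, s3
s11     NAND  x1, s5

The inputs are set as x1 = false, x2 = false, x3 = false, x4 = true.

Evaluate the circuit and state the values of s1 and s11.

s1 = x4 NAND x3 = true NAND false = true
s2 = NOT x4 = NOT true = false
s5 = s2 NAND x4 = false NAND true = true
s11 = x1 NAND s5 = false NAND true = true

s1 = true  s11 = true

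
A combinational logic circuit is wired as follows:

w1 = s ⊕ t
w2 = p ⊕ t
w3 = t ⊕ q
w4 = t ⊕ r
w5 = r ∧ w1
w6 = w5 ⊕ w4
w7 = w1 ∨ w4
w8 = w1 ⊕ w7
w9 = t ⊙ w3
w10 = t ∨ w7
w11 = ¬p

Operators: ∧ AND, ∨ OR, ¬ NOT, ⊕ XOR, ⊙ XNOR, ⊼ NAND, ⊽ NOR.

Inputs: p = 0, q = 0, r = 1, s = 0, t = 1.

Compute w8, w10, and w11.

w8 = 0  w10 = 1  w11 = 1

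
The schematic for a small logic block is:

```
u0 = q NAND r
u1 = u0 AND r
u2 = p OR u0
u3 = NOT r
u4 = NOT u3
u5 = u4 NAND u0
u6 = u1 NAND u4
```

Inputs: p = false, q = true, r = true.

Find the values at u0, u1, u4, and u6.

u0 = q NAND r = true NAND true = false
u1 = u0 AND r = false AND true = false
u3 = NOT r = NOT true = false
u4 = NOT u3 = NOT false = true
u6 = u1 NAND u4 = false NAND true = true

u0 = false  u1 = false  u4 = true  u6 = true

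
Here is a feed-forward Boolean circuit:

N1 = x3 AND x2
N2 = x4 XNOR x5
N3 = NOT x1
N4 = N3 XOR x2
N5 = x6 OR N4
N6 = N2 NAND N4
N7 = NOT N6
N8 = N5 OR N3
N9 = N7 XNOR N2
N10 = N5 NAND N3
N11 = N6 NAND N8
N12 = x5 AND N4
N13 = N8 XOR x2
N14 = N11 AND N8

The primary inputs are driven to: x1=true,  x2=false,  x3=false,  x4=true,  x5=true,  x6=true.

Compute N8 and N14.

N2 = x4 XNOR x5 = true XNOR true = true
N3 = NOT x1 = NOT true = false
N4 = N3 XOR x2 = false XOR false = false
N5 = x6 OR N4 = true OR false = true
N6 = N2 NAND N4 = true NAND false = true
N8 = N5 OR N3 = true OR false = true
N11 = N6 NAND N8 = true NAND true = false
N14 = N11 AND N8 = false AND true = false

N8 = true, N14 = false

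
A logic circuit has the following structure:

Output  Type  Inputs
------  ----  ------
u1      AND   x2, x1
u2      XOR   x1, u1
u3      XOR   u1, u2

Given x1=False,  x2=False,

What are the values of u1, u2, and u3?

u1 = x2 AND x1 = False AND False = False
u2 = x1 XOR u1 = False XOR False = False
u3 = u1 XOR u2 = False XOR False = False

u1 = False, u2 = False, u3 = False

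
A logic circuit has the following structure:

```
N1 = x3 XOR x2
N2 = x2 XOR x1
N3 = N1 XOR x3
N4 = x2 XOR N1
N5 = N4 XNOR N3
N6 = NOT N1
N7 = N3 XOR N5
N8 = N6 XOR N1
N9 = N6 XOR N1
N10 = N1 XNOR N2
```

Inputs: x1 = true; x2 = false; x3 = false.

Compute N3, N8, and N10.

N3 = false  N8 = true  N10 = false

N1 = x3 XOR x2 = false XOR false = false
N2 = x2 XOR x1 = false XOR true = true
N3 = N1 XOR x3 = false XOR false = false
N6 = NOT N1 = NOT false = true
N8 = N6 XOR N1 = true XOR false = true
N10 = N1 XNOR N2 = false XNOR true = false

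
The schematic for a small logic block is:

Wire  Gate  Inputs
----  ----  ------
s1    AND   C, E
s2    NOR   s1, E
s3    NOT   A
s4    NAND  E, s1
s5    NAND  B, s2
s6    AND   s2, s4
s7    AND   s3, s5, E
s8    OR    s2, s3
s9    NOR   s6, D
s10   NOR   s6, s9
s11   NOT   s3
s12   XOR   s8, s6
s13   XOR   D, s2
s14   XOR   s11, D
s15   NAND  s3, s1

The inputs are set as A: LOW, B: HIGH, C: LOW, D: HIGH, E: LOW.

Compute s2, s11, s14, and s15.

s2 = HIGH, s11 = LOW, s14 = HIGH, s15 = HIGH

s1 = C AND E = LOW AND LOW = LOW
s2 = s1 NOR E = LOW NOR LOW = HIGH
s3 = NOT A = NOT LOW = HIGH
s11 = NOT s3 = NOT HIGH = LOW
s14 = s11 XOR D = LOW XOR HIGH = HIGH
s15 = s3 NAND s1 = HIGH NAND LOW = HIGH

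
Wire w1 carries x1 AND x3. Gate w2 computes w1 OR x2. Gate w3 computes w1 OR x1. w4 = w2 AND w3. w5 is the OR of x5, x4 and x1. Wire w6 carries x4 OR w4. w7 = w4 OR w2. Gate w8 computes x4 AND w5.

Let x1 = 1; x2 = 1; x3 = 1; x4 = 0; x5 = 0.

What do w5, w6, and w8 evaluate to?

w5 = 1  w6 = 1  w8 = 0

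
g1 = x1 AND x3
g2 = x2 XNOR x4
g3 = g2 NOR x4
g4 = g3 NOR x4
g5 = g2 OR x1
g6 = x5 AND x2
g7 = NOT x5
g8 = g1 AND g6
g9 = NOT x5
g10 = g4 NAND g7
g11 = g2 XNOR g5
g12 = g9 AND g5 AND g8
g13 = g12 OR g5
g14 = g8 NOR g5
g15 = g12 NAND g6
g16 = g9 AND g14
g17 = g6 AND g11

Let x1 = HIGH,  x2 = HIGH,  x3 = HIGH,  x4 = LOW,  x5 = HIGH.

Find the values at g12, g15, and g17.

g1 = x1 AND x3 = HIGH AND HIGH = HIGH
g2 = x2 XNOR x4 = HIGH XNOR LOW = LOW
g5 = g2 OR x1 = LOW OR HIGH = HIGH
g6 = x5 AND x2 = HIGH AND HIGH = HIGH
g8 = g1 AND g6 = HIGH AND HIGH = HIGH
g9 = NOT x5 = NOT HIGH = LOW
g11 = g2 XNOR g5 = LOW XNOR HIGH = LOW
g12 = g9 AND g5 AND g8 = LOW AND HIGH AND HIGH = LOW
g15 = g12 NAND g6 = LOW NAND HIGH = HIGH
g17 = g6 AND g11 = HIGH AND LOW = LOW

g12 = LOW, g15 = HIGH, g17 = LOW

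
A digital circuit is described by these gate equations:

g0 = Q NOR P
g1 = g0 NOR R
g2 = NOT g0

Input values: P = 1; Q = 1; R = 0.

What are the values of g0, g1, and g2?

g0 = 0  g1 = 1  g2 = 1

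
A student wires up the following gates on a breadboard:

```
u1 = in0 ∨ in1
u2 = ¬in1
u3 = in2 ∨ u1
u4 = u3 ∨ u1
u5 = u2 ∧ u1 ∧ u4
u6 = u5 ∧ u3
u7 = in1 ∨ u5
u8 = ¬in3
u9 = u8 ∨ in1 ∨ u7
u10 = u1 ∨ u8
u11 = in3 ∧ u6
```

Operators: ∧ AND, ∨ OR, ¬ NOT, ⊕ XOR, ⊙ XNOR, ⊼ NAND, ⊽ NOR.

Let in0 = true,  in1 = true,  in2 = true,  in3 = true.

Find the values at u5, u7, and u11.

u5 = false, u7 = true, u11 = false

u1 = in0 OR in1 = true OR true = true
u2 = NOT in1 = NOT true = false
u3 = in2 OR u1 = true OR true = true
u4 = u3 OR u1 = true OR true = true
u5 = u2 AND u1 AND u4 = false AND true AND true = false
u6 = u5 AND u3 = false AND true = false
u7 = in1 OR u5 = true OR false = true
u11 = in3 AND u6 = true AND false = false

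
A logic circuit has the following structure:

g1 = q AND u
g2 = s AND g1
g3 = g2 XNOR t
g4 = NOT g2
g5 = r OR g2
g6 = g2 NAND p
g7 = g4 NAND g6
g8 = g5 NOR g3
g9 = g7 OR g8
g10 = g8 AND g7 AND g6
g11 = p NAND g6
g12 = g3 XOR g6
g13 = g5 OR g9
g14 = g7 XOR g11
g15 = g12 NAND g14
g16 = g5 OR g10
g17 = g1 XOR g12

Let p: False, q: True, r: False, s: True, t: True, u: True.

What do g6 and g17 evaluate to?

g6 = True; g17 = True

g1 = q AND u = True AND True = True
g2 = s AND g1 = True AND True = True
g3 = g2 XNOR t = True XNOR True = True
g6 = g2 NAND p = True NAND False = True
g12 = g3 XOR g6 = True XOR True = False
g17 = g1 XOR g12 = True XOR False = True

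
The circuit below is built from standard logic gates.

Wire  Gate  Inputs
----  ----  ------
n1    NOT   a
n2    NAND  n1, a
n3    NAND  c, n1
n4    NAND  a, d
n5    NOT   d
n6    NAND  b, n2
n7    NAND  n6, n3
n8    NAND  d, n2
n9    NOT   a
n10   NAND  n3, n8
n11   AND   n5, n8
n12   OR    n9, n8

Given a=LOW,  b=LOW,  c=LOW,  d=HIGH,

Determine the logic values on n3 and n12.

n1 = NOT a = NOT LOW = HIGH
n2 = n1 NAND a = HIGH NAND LOW = HIGH
n3 = c NAND n1 = LOW NAND HIGH = HIGH
n8 = d NAND n2 = HIGH NAND HIGH = LOW
n9 = NOT a = NOT LOW = HIGH
n12 = n9 OR n8 = HIGH OR LOW = HIGH

n3 = HIGH  n12 = HIGH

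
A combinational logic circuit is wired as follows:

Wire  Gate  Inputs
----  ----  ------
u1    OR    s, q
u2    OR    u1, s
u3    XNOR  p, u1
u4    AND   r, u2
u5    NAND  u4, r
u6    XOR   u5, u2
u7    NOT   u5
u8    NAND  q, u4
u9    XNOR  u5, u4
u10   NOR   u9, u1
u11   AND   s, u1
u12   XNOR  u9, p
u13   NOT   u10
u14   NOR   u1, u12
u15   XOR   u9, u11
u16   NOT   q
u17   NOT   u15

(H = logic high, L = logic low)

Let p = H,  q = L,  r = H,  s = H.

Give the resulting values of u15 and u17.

u1 = s OR q = H OR L = H
u2 = u1 OR s = H OR H = H
u4 = r AND u2 = H AND H = H
u5 = u4 NAND r = H NAND H = L
u9 = u5 XNOR u4 = L XNOR H = L
u11 = s AND u1 = H AND H = H
u15 = u9 XOR u11 = L XOR H = H
u17 = NOT u15 = NOT H = L

u15 = H  u17 = L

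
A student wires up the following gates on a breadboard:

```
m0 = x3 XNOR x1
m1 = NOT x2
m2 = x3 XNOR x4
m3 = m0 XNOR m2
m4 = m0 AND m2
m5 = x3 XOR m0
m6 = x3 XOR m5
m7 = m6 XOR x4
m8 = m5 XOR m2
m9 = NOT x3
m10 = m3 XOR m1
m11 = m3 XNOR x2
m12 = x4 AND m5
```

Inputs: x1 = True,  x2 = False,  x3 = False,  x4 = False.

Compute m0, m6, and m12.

m0 = False, m6 = False, m12 = False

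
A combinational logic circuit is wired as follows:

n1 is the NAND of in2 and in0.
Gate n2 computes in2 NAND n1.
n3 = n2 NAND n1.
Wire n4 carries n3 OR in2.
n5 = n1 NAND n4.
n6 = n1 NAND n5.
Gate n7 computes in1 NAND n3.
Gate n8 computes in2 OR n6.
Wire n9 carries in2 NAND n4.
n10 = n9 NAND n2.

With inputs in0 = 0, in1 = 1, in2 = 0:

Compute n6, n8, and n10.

n6 = 0, n8 = 0, n10 = 0

n1 = in2 NAND in0 = 0 NAND 0 = 1
n2 = in2 NAND n1 = 0 NAND 1 = 1
n3 = n2 NAND n1 = 1 NAND 1 = 0
n4 = n3 OR in2 = 0 OR 0 = 0
n5 = n1 NAND n4 = 1 NAND 0 = 1
n6 = n1 NAND n5 = 1 NAND 1 = 0
n8 = in2 OR n6 = 0 OR 0 = 0
n9 = in2 NAND n4 = 0 NAND 0 = 1
n10 = n9 NAND n2 = 1 NAND 1 = 0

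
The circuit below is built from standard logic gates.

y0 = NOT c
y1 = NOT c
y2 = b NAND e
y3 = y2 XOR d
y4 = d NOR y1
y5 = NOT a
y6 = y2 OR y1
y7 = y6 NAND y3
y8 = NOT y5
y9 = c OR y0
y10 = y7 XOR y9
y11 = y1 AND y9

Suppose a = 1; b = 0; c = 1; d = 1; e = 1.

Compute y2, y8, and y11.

y0 = NOT c = NOT 1 = 0
y1 = NOT c = NOT 1 = 0
y2 = b NAND e = 0 NAND 1 = 1
y5 = NOT a = NOT 1 = 0
y8 = NOT y5 = NOT 0 = 1
y9 = c OR y0 = 1 OR 0 = 1
y11 = y1 AND y9 = 0 AND 1 = 0

y2 = 1; y8 = 1; y11 = 0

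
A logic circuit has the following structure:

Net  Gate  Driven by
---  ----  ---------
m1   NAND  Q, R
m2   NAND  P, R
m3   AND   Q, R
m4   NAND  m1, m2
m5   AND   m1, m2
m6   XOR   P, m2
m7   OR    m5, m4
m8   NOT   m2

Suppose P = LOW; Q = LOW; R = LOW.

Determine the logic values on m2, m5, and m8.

m1 = Q NAND R = LOW NAND LOW = HIGH
m2 = P NAND R = LOW NAND LOW = HIGH
m5 = m1 AND m2 = HIGH AND HIGH = HIGH
m8 = NOT m2 = NOT HIGH = LOW

m2 = HIGH, m5 = HIGH, m8 = LOW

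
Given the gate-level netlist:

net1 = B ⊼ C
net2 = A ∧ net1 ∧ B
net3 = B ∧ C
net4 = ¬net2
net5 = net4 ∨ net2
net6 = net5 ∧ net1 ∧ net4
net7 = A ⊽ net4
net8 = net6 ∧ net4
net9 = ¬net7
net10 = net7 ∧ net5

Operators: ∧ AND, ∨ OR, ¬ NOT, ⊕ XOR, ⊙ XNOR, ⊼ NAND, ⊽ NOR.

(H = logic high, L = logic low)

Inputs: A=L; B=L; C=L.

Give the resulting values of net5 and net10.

net1 = B NAND C = L NAND L = H
net2 = A AND net1 AND B = L AND H AND L = L
net4 = NOT net2 = NOT L = H
net5 = net4 OR net2 = H OR L = H
net7 = A NOR net4 = L NOR H = L
net10 = net7 AND net5 = L AND H = L

net5 = H, net10 = L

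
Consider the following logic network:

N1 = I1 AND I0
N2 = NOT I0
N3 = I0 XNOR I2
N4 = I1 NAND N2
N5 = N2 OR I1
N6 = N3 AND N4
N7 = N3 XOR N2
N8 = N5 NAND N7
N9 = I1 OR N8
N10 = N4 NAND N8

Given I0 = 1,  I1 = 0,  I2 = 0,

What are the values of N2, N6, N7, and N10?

N2 = 0, N6 = 0, N7 = 0, N10 = 0

N2 = NOT I0 = NOT 1 = 0
N3 = I0 XNOR I2 = 1 XNOR 0 = 0
N4 = I1 NAND N2 = 0 NAND 0 = 1
N5 = N2 OR I1 = 0 OR 0 = 0
N6 = N3 AND N4 = 0 AND 1 = 0
N7 = N3 XOR N2 = 0 XOR 0 = 0
N8 = N5 NAND N7 = 0 NAND 0 = 1
N10 = N4 NAND N8 = 1 NAND 1 = 0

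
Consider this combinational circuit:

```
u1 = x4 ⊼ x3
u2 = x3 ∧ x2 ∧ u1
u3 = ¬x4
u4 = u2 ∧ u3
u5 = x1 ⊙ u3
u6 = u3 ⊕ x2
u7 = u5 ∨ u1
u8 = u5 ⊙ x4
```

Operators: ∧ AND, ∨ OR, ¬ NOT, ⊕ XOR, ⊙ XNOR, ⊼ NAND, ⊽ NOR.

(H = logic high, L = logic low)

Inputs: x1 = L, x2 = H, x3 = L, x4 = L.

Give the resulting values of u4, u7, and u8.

u4 = L, u7 = H, u8 = H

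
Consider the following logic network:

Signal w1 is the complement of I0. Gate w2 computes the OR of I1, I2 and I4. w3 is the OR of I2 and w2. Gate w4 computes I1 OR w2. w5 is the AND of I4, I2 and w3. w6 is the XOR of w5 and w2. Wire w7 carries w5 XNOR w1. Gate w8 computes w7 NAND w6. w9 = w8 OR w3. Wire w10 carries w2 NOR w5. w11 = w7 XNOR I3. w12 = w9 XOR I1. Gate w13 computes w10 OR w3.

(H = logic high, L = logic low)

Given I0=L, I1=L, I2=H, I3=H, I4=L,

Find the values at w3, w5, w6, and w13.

w2 = I1 OR I2 OR I4 = L OR H OR L = H
w3 = I2 OR w2 = H OR H = H
w5 = I4 AND I2 AND w3 = L AND H AND H = L
w6 = w5 XOR w2 = L XOR H = H
w10 = w2 NOR w5 = H NOR L = L
w13 = w10 OR w3 = L OR H = H

w3 = H, w5 = L, w6 = H, w13 = H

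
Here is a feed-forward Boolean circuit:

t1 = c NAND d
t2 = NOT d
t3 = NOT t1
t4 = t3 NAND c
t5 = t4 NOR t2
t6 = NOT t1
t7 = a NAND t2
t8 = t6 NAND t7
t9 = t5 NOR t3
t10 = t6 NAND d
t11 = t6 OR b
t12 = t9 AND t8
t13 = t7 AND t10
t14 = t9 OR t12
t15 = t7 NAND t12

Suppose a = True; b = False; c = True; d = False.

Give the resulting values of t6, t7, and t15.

t6 = False, t7 = False, t15 = True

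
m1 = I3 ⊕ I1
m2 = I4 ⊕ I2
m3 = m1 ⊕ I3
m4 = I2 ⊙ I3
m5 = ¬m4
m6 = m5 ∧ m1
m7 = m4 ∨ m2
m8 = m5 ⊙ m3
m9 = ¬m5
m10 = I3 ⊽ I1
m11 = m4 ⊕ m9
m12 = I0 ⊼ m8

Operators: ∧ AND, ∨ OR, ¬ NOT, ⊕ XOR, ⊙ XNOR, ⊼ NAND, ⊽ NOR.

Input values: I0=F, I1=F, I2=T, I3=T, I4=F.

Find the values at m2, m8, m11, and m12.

m2 = T  m8 = T  m11 = F  m12 = T

m1 = I3 XOR I1 = T XOR F = T
m2 = I4 XOR I2 = F XOR T = T
m3 = m1 XOR I3 = T XOR T = F
m4 = I2 XNOR I3 = T XNOR T = T
m5 = NOT m4 = NOT T = F
m8 = m5 XNOR m3 = F XNOR F = T
m9 = NOT m5 = NOT F = T
m11 = m4 XOR m9 = T XOR T = F
m12 = I0 NAND m8 = F NAND T = T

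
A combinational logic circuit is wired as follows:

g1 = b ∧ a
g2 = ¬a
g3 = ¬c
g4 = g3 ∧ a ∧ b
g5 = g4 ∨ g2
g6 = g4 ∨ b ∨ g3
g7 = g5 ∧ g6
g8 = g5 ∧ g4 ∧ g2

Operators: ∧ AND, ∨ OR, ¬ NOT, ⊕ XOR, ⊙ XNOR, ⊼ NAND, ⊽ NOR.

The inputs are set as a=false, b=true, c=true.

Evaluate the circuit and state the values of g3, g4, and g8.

g2 = NOT a = NOT false = true
g3 = NOT c = NOT true = false
g4 = g3 AND a AND b = false AND false AND true = false
g5 = g4 OR g2 = false OR true = true
g8 = g5 AND g4 AND g2 = true AND false AND true = false

g3 = false  g4 = false  g8 = false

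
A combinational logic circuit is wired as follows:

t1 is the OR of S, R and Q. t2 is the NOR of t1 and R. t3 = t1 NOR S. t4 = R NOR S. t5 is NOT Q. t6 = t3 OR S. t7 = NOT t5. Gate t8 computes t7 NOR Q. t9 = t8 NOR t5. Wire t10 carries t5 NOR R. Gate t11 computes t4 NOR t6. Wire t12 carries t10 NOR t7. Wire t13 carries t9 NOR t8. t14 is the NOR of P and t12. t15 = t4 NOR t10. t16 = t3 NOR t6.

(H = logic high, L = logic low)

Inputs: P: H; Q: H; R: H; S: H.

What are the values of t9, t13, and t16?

t9 = H, t13 = L, t16 = L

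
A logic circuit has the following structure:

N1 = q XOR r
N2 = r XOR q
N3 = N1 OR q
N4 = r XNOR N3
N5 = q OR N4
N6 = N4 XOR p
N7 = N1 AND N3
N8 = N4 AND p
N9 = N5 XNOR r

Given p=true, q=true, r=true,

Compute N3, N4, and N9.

N1 = q XOR r = true XOR true = false
N3 = N1 OR q = false OR true = true
N4 = r XNOR N3 = true XNOR true = true
N5 = q OR N4 = true OR true = true
N9 = N5 XNOR r = true XNOR true = true

N3 = true, N4 = true, N9 = true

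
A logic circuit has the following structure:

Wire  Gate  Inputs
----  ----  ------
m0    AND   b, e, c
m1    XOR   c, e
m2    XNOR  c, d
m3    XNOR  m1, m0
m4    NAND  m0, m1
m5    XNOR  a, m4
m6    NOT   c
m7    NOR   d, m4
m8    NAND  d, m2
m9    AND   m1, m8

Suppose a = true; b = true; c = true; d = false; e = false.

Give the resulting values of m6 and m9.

m6 = false; m9 = true

m1 = c XOR e = true XOR false = true
m2 = c XNOR d = true XNOR false = false
m6 = NOT c = NOT true = false
m8 = d NAND m2 = false NAND false = true
m9 = m1 AND m8 = true AND true = true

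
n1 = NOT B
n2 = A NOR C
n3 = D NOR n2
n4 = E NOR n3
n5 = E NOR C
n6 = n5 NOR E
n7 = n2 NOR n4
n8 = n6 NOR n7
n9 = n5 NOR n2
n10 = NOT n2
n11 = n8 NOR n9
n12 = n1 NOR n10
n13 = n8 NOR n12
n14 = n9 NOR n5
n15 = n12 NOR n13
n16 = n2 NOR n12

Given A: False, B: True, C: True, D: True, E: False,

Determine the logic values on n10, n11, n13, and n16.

n10 = True  n11 = False  n13 = True  n16 = True

n1 = NOT B = NOT True = False
n2 = A NOR C = False NOR True = False
n3 = D NOR n2 = True NOR False = False
n4 = E NOR n3 = False NOR False = True
n5 = E NOR C = False NOR True = False
n6 = n5 NOR E = False NOR False = True
n7 = n2 NOR n4 = False NOR True = False
n8 = n6 NOR n7 = True NOR False = False
n9 = n5 NOR n2 = False NOR False = True
n10 = NOT n2 = NOT False = True
n11 = n8 NOR n9 = False NOR True = False
n12 = n1 NOR n10 = False NOR True = False
n13 = n8 NOR n12 = False NOR False = True
n16 = n2 NOR n12 = False NOR False = True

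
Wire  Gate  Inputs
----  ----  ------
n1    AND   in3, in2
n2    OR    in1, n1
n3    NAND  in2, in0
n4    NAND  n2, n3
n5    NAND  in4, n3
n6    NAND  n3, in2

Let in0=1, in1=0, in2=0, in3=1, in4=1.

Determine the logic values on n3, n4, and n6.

n3 = 1, n4 = 1, n6 = 1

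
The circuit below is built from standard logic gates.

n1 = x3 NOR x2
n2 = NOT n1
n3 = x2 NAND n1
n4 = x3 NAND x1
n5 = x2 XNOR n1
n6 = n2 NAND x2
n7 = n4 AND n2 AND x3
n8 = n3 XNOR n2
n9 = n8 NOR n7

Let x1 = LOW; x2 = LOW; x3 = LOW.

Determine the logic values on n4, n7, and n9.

n4 = HIGH  n7 = LOW  n9 = HIGH

n1 = x3 NOR x2 = LOW NOR LOW = HIGH
n2 = NOT n1 = NOT HIGH = LOW
n3 = x2 NAND n1 = LOW NAND HIGH = HIGH
n4 = x3 NAND x1 = LOW NAND LOW = HIGH
n7 = n4 AND n2 AND x3 = HIGH AND LOW AND LOW = LOW
n8 = n3 XNOR n2 = HIGH XNOR LOW = LOW
n9 = n8 NOR n7 = LOW NOR LOW = HIGH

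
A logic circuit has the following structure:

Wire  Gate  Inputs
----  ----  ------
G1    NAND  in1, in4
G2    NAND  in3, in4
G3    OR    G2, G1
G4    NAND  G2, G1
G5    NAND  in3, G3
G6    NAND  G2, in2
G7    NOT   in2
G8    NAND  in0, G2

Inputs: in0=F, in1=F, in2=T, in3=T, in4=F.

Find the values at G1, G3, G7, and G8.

G1 = T, G3 = T, G7 = F, G8 = T

G1 = in1 NAND in4 = F NAND F = T
G2 = in3 NAND in4 = T NAND F = T
G3 = G2 OR G1 = T OR T = T
G7 = NOT in2 = NOT T = F
G8 = in0 NAND G2 = F NAND T = T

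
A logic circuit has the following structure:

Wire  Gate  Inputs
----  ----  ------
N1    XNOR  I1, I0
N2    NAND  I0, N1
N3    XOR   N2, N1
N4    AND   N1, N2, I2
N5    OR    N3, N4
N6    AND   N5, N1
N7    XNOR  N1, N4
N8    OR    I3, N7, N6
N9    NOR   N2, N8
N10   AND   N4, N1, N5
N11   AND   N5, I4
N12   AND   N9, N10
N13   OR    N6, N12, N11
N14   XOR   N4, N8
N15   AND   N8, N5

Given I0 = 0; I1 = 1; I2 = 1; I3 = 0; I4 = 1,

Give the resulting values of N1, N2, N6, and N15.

N1 = 0  N2 = 1  N6 = 0  N15 = 1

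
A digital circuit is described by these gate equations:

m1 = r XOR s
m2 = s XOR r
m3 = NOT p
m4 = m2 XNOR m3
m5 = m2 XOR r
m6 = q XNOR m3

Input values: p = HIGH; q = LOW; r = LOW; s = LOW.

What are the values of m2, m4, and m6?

m2 = s XOR r = LOW XOR LOW = LOW
m3 = NOT p = NOT HIGH = LOW
m4 = m2 XNOR m3 = LOW XNOR LOW = HIGH
m6 = q XNOR m3 = LOW XNOR LOW = HIGH

m2 = LOW, m4 = HIGH, m6 = HIGH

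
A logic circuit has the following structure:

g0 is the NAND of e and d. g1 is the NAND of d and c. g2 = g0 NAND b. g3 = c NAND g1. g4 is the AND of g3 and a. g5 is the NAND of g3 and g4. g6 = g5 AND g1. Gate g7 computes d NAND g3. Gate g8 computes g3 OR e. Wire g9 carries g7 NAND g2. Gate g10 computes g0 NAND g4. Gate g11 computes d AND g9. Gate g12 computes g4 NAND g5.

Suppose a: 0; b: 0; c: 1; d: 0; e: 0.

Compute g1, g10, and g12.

g1 = 1  g10 = 1  g12 = 1

g0 = e NAND d = 0 NAND 0 = 1
g1 = d NAND c = 0 NAND 1 = 1
g3 = c NAND g1 = 1 NAND 1 = 0
g4 = g3 AND a = 0 AND 0 = 0
g5 = g3 NAND g4 = 0 NAND 0 = 1
g10 = g0 NAND g4 = 1 NAND 0 = 1
g12 = g4 NAND g5 = 0 NAND 1 = 1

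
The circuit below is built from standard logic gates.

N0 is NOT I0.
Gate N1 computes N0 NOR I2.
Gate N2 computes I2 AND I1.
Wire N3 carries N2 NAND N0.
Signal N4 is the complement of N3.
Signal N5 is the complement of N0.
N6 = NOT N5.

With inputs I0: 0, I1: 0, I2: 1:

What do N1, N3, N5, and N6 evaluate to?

N1 = 0  N3 = 1  N5 = 0  N6 = 1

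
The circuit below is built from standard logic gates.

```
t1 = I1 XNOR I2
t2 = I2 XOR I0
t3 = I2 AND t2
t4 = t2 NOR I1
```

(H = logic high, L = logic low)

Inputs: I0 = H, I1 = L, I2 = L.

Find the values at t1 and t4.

t1 = I1 XNOR I2 = L XNOR L = H
t2 = I2 XOR I0 = L XOR H = H
t4 = t2 NOR I1 = H NOR L = L

t1 = H; t4 = L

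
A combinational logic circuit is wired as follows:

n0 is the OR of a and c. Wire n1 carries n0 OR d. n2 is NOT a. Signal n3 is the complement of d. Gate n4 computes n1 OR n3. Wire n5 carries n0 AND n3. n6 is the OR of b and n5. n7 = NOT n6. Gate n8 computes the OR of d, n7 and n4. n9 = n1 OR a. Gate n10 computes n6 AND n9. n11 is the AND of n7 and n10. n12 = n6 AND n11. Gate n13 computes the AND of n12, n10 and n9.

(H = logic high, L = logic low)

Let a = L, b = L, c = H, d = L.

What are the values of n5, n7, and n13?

n5 = H; n7 = L; n13 = L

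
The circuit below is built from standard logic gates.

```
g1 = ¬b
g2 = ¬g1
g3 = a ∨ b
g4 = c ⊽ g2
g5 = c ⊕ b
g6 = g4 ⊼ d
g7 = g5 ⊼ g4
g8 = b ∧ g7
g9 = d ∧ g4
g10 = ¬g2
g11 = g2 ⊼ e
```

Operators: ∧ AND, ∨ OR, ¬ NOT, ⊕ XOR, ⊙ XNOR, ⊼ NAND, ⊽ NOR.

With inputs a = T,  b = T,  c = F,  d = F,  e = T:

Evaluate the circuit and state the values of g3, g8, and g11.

g3 = T; g8 = T; g11 = F

g1 = NOT b = NOT T = F
g2 = NOT g1 = NOT F = T
g3 = a OR b = T OR T = T
g4 = c NOR g2 = F NOR T = F
g5 = c XOR b = F XOR T = T
g7 = g5 NAND g4 = T NAND F = T
g8 = b AND g7 = T AND T = T
g11 = g2 NAND e = T NAND T = F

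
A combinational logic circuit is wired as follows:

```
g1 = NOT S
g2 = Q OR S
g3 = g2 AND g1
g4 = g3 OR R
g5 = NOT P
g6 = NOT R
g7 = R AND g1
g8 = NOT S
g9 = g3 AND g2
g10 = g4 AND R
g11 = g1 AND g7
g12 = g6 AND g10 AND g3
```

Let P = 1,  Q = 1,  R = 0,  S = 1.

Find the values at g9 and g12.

g9 = 0, g12 = 0

g1 = NOT S = NOT 1 = 0
g2 = Q OR S = 1 OR 1 = 1
g3 = g2 AND g1 = 1 AND 0 = 0
g4 = g3 OR R = 0 OR 0 = 0
g6 = NOT R = NOT 0 = 1
g9 = g3 AND g2 = 0 AND 1 = 0
g10 = g4 AND R = 0 AND 0 = 0
g12 = g6 AND g10 AND g3 = 1 AND 0 AND 0 = 0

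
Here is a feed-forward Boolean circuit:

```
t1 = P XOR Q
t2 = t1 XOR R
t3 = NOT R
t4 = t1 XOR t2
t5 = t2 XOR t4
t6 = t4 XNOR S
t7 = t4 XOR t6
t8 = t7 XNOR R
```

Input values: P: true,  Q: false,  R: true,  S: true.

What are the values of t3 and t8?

t1 = P XOR Q = true XOR false = true
t2 = t1 XOR R = true XOR true = false
t3 = NOT R = NOT true = false
t4 = t1 XOR t2 = true XOR false = true
t6 = t4 XNOR S = true XNOR true = true
t7 = t4 XOR t6 = true XOR true = false
t8 = t7 XNOR R = false XNOR true = false

t3 = false, t8 = false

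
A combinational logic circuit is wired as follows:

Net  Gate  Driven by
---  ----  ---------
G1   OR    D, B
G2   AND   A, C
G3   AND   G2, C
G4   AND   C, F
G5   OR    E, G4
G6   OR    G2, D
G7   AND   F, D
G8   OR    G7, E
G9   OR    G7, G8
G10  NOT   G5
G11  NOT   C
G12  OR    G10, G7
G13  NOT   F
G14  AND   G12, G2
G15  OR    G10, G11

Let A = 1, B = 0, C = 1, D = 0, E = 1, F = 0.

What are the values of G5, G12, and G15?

G5 = 1, G12 = 0, G15 = 0

G4 = C AND F = 1 AND 0 = 0
G5 = E OR G4 = 1 OR 0 = 1
G7 = F AND D = 0 AND 0 = 0
G10 = NOT G5 = NOT 1 = 0
G11 = NOT C = NOT 1 = 0
G12 = G10 OR G7 = 0 OR 0 = 0
G15 = G10 OR G11 = 0 OR 0 = 0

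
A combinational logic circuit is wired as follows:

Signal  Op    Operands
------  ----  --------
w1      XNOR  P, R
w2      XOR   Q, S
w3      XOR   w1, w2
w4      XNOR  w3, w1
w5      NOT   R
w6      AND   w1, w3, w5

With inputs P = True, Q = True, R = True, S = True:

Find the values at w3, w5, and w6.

w1 = P XNOR R = True XNOR True = True
w2 = Q XOR S = True XOR True = False
w3 = w1 XOR w2 = True XOR False = True
w5 = NOT R = NOT True = False
w6 = w1 AND w3 AND w5 = True AND True AND False = False

w3 = True  w5 = False  w6 = False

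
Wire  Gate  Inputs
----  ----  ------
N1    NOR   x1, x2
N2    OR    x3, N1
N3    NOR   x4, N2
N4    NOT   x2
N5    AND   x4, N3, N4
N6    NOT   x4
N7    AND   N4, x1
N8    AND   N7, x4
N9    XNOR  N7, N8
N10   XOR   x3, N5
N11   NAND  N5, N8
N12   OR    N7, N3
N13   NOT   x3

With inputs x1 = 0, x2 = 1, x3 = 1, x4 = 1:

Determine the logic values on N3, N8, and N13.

N3 = 0, N8 = 0, N13 = 0

N1 = x1 NOR x2 = 0 NOR 1 = 0
N2 = x3 OR N1 = 1 OR 0 = 1
N3 = x4 NOR N2 = 1 NOR 1 = 0
N4 = NOT x2 = NOT 1 = 0
N7 = N4 AND x1 = 0 AND 0 = 0
N8 = N7 AND x4 = 0 AND 1 = 0
N13 = NOT x3 = NOT 1 = 0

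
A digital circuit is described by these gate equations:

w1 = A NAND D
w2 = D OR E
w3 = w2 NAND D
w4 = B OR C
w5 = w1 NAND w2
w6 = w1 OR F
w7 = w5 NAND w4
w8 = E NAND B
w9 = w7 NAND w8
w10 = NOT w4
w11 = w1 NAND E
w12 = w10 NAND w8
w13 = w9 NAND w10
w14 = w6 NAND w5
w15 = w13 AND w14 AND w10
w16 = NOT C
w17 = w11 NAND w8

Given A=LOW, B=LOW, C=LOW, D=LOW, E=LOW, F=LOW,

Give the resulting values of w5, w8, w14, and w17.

w5 = HIGH, w8 = HIGH, w14 = LOW, w17 = LOW

w1 = A NAND D = LOW NAND LOW = HIGH
w2 = D OR E = LOW OR LOW = LOW
w5 = w1 NAND w2 = HIGH NAND LOW = HIGH
w6 = w1 OR F = HIGH OR LOW = HIGH
w8 = E NAND B = LOW NAND LOW = HIGH
w11 = w1 NAND E = HIGH NAND LOW = HIGH
w14 = w6 NAND w5 = HIGH NAND HIGH = LOW
w17 = w11 NAND w8 = HIGH NAND HIGH = LOW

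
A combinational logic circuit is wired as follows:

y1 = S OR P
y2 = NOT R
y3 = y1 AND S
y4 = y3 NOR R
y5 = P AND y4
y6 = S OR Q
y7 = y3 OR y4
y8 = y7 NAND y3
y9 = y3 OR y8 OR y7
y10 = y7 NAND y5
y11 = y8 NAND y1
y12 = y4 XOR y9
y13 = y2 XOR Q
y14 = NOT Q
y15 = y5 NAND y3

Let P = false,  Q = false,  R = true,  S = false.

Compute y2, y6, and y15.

y2 = false; y6 = false; y15 = true

y1 = S OR P = false OR false = false
y2 = NOT R = NOT true = false
y3 = y1 AND S = false AND false = false
y4 = y3 NOR R = false NOR true = false
y5 = P AND y4 = false AND false = false
y6 = S OR Q = false OR false = false
y15 = y5 NAND y3 = false NAND false = true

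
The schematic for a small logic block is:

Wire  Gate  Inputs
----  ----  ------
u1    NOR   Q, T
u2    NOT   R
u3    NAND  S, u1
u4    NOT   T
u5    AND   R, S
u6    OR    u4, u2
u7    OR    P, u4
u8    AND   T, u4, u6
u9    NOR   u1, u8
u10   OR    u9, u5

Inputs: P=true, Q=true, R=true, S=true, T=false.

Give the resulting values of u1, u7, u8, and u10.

u1 = false, u7 = true, u8 = false, u10 = true

u1 = Q NOR T = true NOR false = false
u2 = NOT R = NOT true = false
u4 = NOT T = NOT false = true
u5 = R AND S = true AND true = true
u6 = u4 OR u2 = true OR false = true
u7 = P OR u4 = true OR true = true
u8 = T AND u4 AND u6 = false AND true AND true = false
u9 = u1 NOR u8 = false NOR false = true
u10 = u9 OR u5 = true OR true = true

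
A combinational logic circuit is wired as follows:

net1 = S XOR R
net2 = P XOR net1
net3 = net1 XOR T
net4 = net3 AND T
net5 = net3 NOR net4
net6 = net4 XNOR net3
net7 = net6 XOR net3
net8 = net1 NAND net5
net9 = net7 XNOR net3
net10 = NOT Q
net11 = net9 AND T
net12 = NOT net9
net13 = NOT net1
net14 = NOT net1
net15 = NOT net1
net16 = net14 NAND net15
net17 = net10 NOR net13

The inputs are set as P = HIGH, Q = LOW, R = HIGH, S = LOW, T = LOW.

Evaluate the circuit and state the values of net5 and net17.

net5 = LOW; net17 = LOW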